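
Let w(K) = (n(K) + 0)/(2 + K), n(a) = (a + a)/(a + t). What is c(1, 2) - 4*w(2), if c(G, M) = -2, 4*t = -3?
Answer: -26/5 ≈ -5.2000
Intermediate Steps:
t = -3/4 (t = (1/4)*(-3) = -3/4 ≈ -0.75000)
n(a) = 2*a/(-3/4 + a) (n(a) = (a + a)/(a - 3/4) = (2*a)/(-3/4 + a) = 2*a/(-3/4 + a))
w(K) = 8*K/((-3 + 4*K)*(2 + K)) (w(K) = (8*K/(-3 + 4*K) + 0)/(2 + K) = (8*K/(-3 + 4*K))/(2 + K) = 8*K/((-3 + 4*K)*(2 + K)))
c(1, 2) - 4*w(2) = -2 - 32*2/((-3 + 4*2)*(2 + 2)) = -2 - 32*2/((-3 + 8)*4) = -2 - 32*2/(5*4) = -2 - 4*4/5 = -2 - 16/5 = -26/5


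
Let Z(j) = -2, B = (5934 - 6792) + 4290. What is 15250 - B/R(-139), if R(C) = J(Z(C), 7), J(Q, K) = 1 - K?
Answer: 15822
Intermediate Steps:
B = 3432 (B = -858 + 4290 = 3432)
R(C) = -6 (R(C) = 1 - 1*7 = 1 - 7 = -6)
15250 - B/R(-139) = 15250 - 3432/(-6) = 15250 - 3432*(-1)/6 = 15250 - 1*(-572) = 15250 + 572 = 15822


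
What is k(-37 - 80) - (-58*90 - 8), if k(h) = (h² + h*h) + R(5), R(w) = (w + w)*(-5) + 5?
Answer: 32561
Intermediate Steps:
R(w) = 5 - 10*w (R(w) = (2*w)*(-5) + 5 = -10*w + 5 = 5 - 10*w)
k(h) = -45 + 2*h² (k(h) = (h² + h*h) + (5 - 10*5) = (h² + h²) + (5 - 50) = 2*h² - 45 = -45 + 2*h²)
k(-37 - 80) - (-58*90 - 8) = (-45 + 2*(-37 - 80)²) - (-58*90 - 8) = (-45 + 2*(-117)²) - (-5220 - 8) = (-45 + 2*13689) - 1*(-5228) = (-45 + 27378) + 5228 = 27333 + 5228 = 32561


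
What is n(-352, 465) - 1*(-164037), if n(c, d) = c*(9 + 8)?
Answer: 158053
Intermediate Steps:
n(c, d) = 17*c (n(c, d) = c*17 = 17*c)
n(-352, 465) - 1*(-164037) = 17*(-352) - 1*(-164037) = -5984 + 164037 = 158053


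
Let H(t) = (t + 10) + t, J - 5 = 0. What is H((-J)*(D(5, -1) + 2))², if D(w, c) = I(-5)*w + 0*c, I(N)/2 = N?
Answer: 240100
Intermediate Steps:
J = 5 (J = 5 + 0 = 5)
I(N) = 2*N
D(w, c) = -10*w (D(w, c) = (2*(-5))*w + 0*c = -10*w + 0 = -10*w)
H(t) = 10 + 2*t (H(t) = (10 + t) + t = 10 + 2*t)
H((-J)*(D(5, -1) + 2))² = (10 + 2*((-1*5)*(-10*5 + 2)))² = (10 + 2*(-5*(-50 + 2)))² = (10 + 2*(-5*(-48)))² = (10 + 2*240)² = (10 + 480)² = 490² = 240100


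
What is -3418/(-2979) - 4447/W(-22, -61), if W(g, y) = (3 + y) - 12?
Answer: 13486873/208530 ≈ 64.676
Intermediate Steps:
W(g, y) = -9 + y
-3418/(-2979) - 4447/W(-22, -61) = -3418/(-2979) - 4447/(-9 - 61) = -3418*(-1/2979) - 4447/(-70) = 3418/2979 - 4447*(-1/70) = 3418/2979 + 4447/70 = 13486873/208530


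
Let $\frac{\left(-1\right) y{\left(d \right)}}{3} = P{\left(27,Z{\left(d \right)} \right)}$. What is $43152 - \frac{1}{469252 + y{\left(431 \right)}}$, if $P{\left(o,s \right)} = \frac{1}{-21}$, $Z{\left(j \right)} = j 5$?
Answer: $\frac{141744179273}{3284765} \approx 43152.0$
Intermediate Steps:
$Z{\left(j \right)} = 5 j$
$P{\left(o,s \right)} = - \frac{1}{21}$
$y{\left(d \right)} = \frac{1}{7}$ ($y{\left(d \right)} = \left(-3\right) \left(- \frac{1}{21}\right) = \frac{1}{7}$)
$43152 - \frac{1}{469252 + y{\left(431 \right)}} = 43152 - \frac{1}{469252 + \frac{1}{7}} = 43152 - \frac{1}{\frac{3284765}{7}} = 43152 - \frac{7}{3284765} = \frac{141744179273}{3284765}$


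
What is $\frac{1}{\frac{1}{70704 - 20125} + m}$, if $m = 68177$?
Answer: $\frac{50579}{3448324484} \approx 1.4668 \cdot 10^{-5}$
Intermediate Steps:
$\frac{1}{\frac{1}{70704 - 20125} + m} = \frac{1}{\frac{1}{70704 - 20125} + 68177} = \frac{1}{\frac{1}{50579} + 68177} = \frac{1}{\frac{3448324484}{50579}} = \frac{50579}{3448324484}$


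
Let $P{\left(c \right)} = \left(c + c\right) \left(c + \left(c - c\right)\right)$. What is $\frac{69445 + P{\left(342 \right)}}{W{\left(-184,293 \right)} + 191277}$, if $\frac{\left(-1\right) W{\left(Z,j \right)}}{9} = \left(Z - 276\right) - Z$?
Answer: $\frac{303373}{193761} \approx 1.5657$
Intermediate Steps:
$W{\left(Z,j \right)} = 2484$ ($W{\left(Z,j \right)} = - 9 \left(\left(Z - 276\right) - Z\right) = - 9 \left(\left(-276 + Z\right) - Z\right) = \left(-9\right) \left(-276\right) = 2484$)
$P{\left(c \right)} = 2 c^{2}$ ($P{\left(c \right)} = 2 c \left(c + 0\right) = 2 c c = 2 c^{2}$)
$\frac{69445 + P{\left(342 \right)}}{W{\left(-184,293 \right)} + 191277} = \frac{69445 + 2 \cdot 342^{2}}{2484 + 191277} = \frac{69445 + 2 \cdot 116964}{193761} = \left(69445 + 233928\right) \frac{1}{193761} = 303373 \cdot \frac{1}{193761} = \frac{303373}{193761}$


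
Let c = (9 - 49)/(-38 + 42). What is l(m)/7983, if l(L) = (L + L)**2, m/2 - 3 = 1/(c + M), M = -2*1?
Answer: 1225/71847 ≈ 0.017050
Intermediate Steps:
c = -10 (c = -40/4 = -40*1/4 = -10)
M = -2
m = 35/6 (m = 6 + 2/(-10 - 2) = 6 + 2/(-12) = 6 + 2*(-1/12) = 6 - 1/6 = 35/6 ≈ 5.8333)
l(L) = 4*L**2 (l(L) = (2*L)**2 = 4*L**2)
l(m)/7983 = (4*(35/6)**2)/7983 = (4*(1225/36))*(1/7983) = (1225/9)*(1/7983) = 1225/71847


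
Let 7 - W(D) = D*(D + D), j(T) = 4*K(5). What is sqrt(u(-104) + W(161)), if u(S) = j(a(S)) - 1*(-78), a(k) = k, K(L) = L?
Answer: I*sqrt(51737) ≈ 227.46*I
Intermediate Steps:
j(T) = 20 (j(T) = 4*5 = 20)
W(D) = 7 - 2*D**2 (W(D) = 7 - D*(D + D) = 7 - D*2*D = 7 - 2*D**2)
u(S) = 98 (u(S) = 20 - 1*(-78) = 20 + 78 = 98)
sqrt(u(-104) + W(161)) = sqrt(98 + (7 - 2*161**2)) = sqrt(98 + (7 - 2*25921)) = sqrt(98 + (7 - 51842)) = sqrt(98 - 51835) = sqrt(-51737) = I*sqrt(51737)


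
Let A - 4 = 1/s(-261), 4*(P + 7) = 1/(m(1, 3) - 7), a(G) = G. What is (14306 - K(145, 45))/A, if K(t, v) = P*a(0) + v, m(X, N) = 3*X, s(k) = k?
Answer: 3722121/1043 ≈ 3568.7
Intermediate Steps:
P = -113/16 (P = -7 + 1/(4*(3*1 - 7)) = -7 + 1/(4*(3 - 7)) = -7 + (¼)/(-4) = -7 + (¼)*(-¼) = -7 - 1/16 = -113/16 ≈ -7.0625)
K(t, v) = v (K(t, v) = -113/16*0 + v = 0 + v = v)
A = 1043/261 (A = 4 + 1/(-261) = 4 - 1/261 = 1043/261 ≈ 3.9962)
(14306 - K(145, 45))/A = (14306 - 1*45)/(1043/261) = (14306 - 45)*(261/1043) = 14261*(261/1043) = 3722121/1043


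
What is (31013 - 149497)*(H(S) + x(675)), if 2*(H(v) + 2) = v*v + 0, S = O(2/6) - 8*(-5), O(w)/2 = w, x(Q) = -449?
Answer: -400831372/9 ≈ -4.4537e+7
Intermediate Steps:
O(w) = 2*w
S = 122/3 (S = 2*(2/6) - 8*(-5) = 2*(2*(1/6)) + 40 = 2*(1/3) + 40 = 2/3 + 40 = 122/3 ≈ 40.667)
H(v) = -2 + v**2/2 (H(v) = -2 + (v*v + 0)/2 = -2 + (v**2 + 0)/2 = -2 + v**2/2)
(31013 - 149497)*(H(S) + x(675)) = (31013 - 149497)*((-2 + (122/3)**2/2) - 449) = -118484*((-2 + (1/2)*(14884/9)) - 449) = -118484*((-2 + 7442/9) - 449) = -118484*(7424/9 - 449) = -118484*3383/9 = -400831372/9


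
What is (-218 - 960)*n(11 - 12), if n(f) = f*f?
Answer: -1178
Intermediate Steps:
n(f) = f²
(-218 - 960)*n(11 - 12) = (-218 - 960)*(11 - 12)² = -1178*(-1)² = -1178*1 = -1178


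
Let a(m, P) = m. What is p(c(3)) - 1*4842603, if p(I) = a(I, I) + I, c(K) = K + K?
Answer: -4842591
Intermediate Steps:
c(K) = 2*K
p(I) = 2*I (p(I) = I + I = 2*I)
p(c(3)) - 1*4842603 = 2*(2*3) - 1*4842603 = 2*6 - 4842603 = 12 - 4842603 = -4842591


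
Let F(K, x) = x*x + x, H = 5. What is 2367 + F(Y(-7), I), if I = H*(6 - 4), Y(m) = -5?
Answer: 2477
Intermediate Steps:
I = 10 (I = 5*(6 - 4) = 5*2 = 10)
F(K, x) = x + x² (F(K, x) = x² + x = x + x²)
2367 + F(Y(-7), I) = 2367 + 10*(1 + 10) = 2367 + 10*11 = 2367 + 110 = 2477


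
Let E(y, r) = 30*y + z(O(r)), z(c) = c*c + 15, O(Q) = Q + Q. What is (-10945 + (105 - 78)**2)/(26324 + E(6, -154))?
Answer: -10216/121383 ≈ -0.084163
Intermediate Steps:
O(Q) = 2*Q
z(c) = 15 + c**2 (z(c) = c**2 + 15 = 15 + c**2)
E(y, r) = 15 + 4*r**2 + 30*y (E(y, r) = 30*y + (15 + (2*r)**2) = 30*y + (15 + 4*r**2) = 15 + 4*r**2 + 30*y)
(-10945 + (105 - 78)**2)/(26324 + E(6, -154)) = (-10945 + (105 - 78)**2)/(26324 + (15 + 4*(-154)**2 + 30*6)) = (-10945 + 27**2)/(26324 + (15 + 4*23716 + 180)) = (-10945 + 729)/(26324 + (15 + 94864 + 180)) = -10216/(26324 + 95059) = -10216/121383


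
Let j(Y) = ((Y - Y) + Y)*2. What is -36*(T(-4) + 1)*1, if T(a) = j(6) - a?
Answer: -612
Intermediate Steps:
j(Y) = 2*Y (j(Y) = (0 + Y)*2 = Y*2 = 2*Y)
T(a) = 12 - a (T(a) = 2*6 - a = 12 - a)
-36*(T(-4) + 1)*1 = -36*((12 - 1*(-4)) + 1)*1 = -36*((12 + 4) + 1)*1 = -36*(16 + 1)*1 = -612*1 = -612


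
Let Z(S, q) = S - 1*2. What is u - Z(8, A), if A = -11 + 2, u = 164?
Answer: 158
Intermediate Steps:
A = -9
Z(S, q) = -2 + S (Z(S, q) = S - 2 = -2 + S)
u - Z(8, A) = 164 - (-2 + 8) = 164 - 1*6 = 164 - 6 = 158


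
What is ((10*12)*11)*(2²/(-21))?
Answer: -1760/7 ≈ -251.43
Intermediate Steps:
((10*12)*11)*(2²/(-21)) = (120*11)*(4*(-1/21)) = 1320*(-4/21) = -1760/7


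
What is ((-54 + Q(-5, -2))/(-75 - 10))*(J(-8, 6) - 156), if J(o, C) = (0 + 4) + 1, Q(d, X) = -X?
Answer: -7852/85 ≈ -92.376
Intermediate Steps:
J(o, C) = 5 (J(o, C) = 4 + 1 = 5)
((-54 + Q(-5, -2))/(-75 - 10))*(J(-8, 6) - 156) = ((-54 - 1*(-2))/(-75 - 10))*(5 - 156) = ((-54 + 2)/(-85))*(-151) = -52*(-1/85)*(-151) = (52/85)*(-151) = -7852/85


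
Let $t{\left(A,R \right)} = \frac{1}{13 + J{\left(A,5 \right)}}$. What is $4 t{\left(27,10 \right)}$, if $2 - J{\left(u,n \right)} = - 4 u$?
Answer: $\frac{4}{123} \approx 0.03252$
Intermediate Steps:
$J{\left(u,n \right)} = 2 + 4 u$ ($J{\left(u,n \right)} = 2 - - 4 u = 2 + 4 u$)
$t{\left(A,R \right)} = \frac{1}{15 + 4 A}$ ($t{\left(A,R \right)} = \frac{1}{13 + \left(2 + 4 A\right)} = \frac{1}{15 + 4 A}$)
$4 t{\left(27,10 \right)} = \frac{4}{15 + 4 \cdot 27} = \frac{4}{15 + 108} = \frac{4}{123}$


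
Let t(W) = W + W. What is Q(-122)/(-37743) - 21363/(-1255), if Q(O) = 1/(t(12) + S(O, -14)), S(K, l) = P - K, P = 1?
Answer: 118526643968/6963017355 ≈ 17.022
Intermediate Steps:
t(W) = 2*W
S(K, l) = 1 - K
Q(O) = 1/(25 - O) (Q(O) = 1/(2*12 + (1 - O)) = 1/(24 + (1 - O)) = 1/(25 - O))
Q(-122)/(-37743) - 21363/(-1255) = -1/(-25 - 122)/(-37743) - 21363/(-1255) = -1/(-147)*(-1/37743) - 21363*(-1/1255) = -1*(-1/147)*(-1/37743) + 21363/1255 = (1/147)*(-1/37743) + 21363/1255 = -1/5548221 + 21363/1255 = 118526643968/6963017355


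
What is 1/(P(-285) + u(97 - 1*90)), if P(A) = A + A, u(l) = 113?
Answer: -1/457 ≈ -0.0021882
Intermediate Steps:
P(A) = 2*A
1/(P(-285) + u(97 - 1*90)) = 1/(2*(-285) + 113) = 1/(-570 + 113) = 1/(-457) = -1/457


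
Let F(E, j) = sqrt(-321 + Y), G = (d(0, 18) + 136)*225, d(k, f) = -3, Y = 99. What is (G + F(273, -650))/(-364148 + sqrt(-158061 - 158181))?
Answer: (sqrt(222) - 29925*I)/(3*sqrt(35138) + 364148*I) ≈ -0.082178 - 0.00016782*I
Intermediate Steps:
G = 29925 (G = (-3 + 136)*225 = 133*225 = 29925)
F(E, j) = I*sqrt(222) (F(E, j) = sqrt(-321 + 99) = sqrt(-222) = I*sqrt(222))
(G + F(273, -650))/(-364148 + sqrt(-158061 - 158181)) = (29925 + I*sqrt(222))/(-364148 + sqrt(-158061 - 158181)) = (29925 + I*sqrt(222))/(-364148 + sqrt(-316242)) = (29925 + I*sqrt(222))/(-364148 + 3*I*sqrt(35138))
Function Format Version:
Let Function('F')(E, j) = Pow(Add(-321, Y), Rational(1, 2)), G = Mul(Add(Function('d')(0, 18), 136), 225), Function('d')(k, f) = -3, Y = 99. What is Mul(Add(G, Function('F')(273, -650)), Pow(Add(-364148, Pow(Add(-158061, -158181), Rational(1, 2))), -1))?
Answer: Mul(Pow(Add(Mul(3, Pow(35138, Rational(1, 2))), Mul(364148, I)), -1), Add(Pow(222, Rational(1, 2)), Mul(-29925, I))) ≈ Add(-0.082178, Mul(-0.00016782, I))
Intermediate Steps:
G = 29925 (G = Mul(Add(-3, 136), 225) = Mul(133, 225) = 29925)
Function('F')(E, j) = Mul(I, Pow(222, Rational(1, 2))) (Function('F')(E, j) = Pow(Add(-321, 99), Rational(1, 2)) = Pow(-222, Rational(1, 2)) = Mul(I, Pow(222, Rational(1, 2))))
Mul(Add(G, Function('F')(273, -650)), Pow(Add(-364148, Pow(Add(-158061, -158181), Rational(1, 2))), -1)) = Mul(Add(29925, Mul(I, Pow(222, Rational(1, 2)))), Pow(Add(-364148, Pow(Add(-158061, -158181), Rational(1, 2))), -1)) = Mul(Add(29925, Mul(I, Pow(222, Rational(1, 2)))), Pow(Add(-364148, Pow(-316242, Rational(1, 2))), -1)) = Mul(Add(29925, Mul(I, Pow(222, Rational(1, 2)))), Pow(Add(-364148, Mul(3, I, Pow(35138, Rational(1, 2)))), -1)) = Mul(Pow(Add(-364148, Mul(3, I, Pow(35138, Rational(1, 2)))), -1), Add(29925, Mul(I, Pow(222, Rational(1, 2)))))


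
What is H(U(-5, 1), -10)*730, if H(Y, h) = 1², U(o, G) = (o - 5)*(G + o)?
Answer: 730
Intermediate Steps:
U(o, G) = (-5 + o)*(G + o)
H(Y, h) = 1
H(U(-5, 1), -10)*730 = 1*730 = 730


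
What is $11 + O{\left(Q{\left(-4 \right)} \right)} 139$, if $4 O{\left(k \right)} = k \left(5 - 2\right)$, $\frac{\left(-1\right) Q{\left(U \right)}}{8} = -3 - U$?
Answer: $-823$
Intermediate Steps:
$Q{\left(U \right)} = 24 + 8 U$ ($Q{\left(U \right)} = - 8 \left(-3 - U\right) = 24 + 8 U$)
$O{\left(k \right)} = \frac{3 k}{4}$ ($O{\left(k \right)} = \frac{k \left(5 - 2\right)}{4} = \frac{k 3}{4} = \frac{3 k}{4}$)
$11 + O{\left(Q{\left(-4 \right)} \right)} 139 = 11 + \frac{3 \left(24 + 8 \left(-4\right)\right)}{4} \cdot 139 = 11 + \frac{3 \left(24 - 32\right)}{4} \cdot 139 = 11 + \frac{3}{4} \left(-8\right) 139 = 11 - 834 = -823$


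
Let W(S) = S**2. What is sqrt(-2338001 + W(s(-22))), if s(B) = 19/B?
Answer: 241*I*sqrt(19483)/22 ≈ 1529.1*I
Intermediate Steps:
sqrt(-2338001 + W(s(-22))) = sqrt(-2338001 + (19/(-22))**2) = sqrt(-2338001 + (19*(-1/22))**2) = sqrt(-2338001 + (-19/22)**2) = sqrt(-2338001 + 361/484) = sqrt(-1131592123/484) = 241*I*sqrt(19483)/22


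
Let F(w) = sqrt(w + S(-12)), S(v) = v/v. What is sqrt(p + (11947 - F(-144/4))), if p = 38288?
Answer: sqrt(50235 - I*sqrt(35)) ≈ 224.13 - 0.013*I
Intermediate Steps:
S(v) = 1
F(w) = sqrt(1 + w) (F(w) = sqrt(w + 1) = sqrt(1 + w))
sqrt(p + (11947 - F(-144/4))) = sqrt(38288 + (11947 - sqrt(1 - 144/4))) = sqrt(38288 + (11947 - sqrt(1 - 144*1/4))) = sqrt(38288 + (11947 - sqrt(1 - 36))) = sqrt(38288 + (11947 - sqrt(-35))) = sqrt(38288 + (11947 - I*sqrt(35))) = sqrt(50235 - I*sqrt(35))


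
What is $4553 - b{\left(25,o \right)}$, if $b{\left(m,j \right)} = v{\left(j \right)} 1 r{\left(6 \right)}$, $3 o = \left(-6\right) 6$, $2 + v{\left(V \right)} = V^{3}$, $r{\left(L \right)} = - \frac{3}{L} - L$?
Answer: $-6692$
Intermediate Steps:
$r{\left(L \right)} = - L - \frac{3}{L}$
$v{\left(V \right)} = -2 + V^{3}$
$o = -12$ ($o = \frac{\left(-6\right) 6}{3} = \frac{1}{3} \left(-36\right) = -12$)
$b{\left(m,j \right)} = 13 - \frac{13 j^{3}}{2}$ ($b{\left(m,j \right)} = \left(-2 + j^{3}\right) 1 \left(\left(-1\right) 6 - \frac{3}{6}\right) = \left(-2 + j^{3}\right) \left(-6 - \frac{1}{2}\right) = \left(-2 + j^{3}\right) \left(- \frac{13}{2}\right) = 13 - \frac{13 j^{3}}{2}$)
$4553 - b{\left(25,o \right)} = 4553 - \left(13 - \frac{13 \left(-12\right)^{3}}{2}\right) = 4553 - \left(13 - -11232\right) = 4553 - \left(13 + 11232\right) = 4553 - 11245 = -6692$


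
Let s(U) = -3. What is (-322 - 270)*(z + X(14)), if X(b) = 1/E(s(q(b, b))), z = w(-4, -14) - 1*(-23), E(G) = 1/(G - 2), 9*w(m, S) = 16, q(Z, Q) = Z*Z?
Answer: -105376/9 ≈ -11708.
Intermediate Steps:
q(Z, Q) = Z**2
w(m, S) = 16/9 (w(m, S) = (1/9)*16 = 16/9)
E(G) = 1/(-2 + G)
z = 223/9 (z = 16/9 - 1*(-23) = 16/9 + 23 = 223/9 ≈ 24.778)
X(b) = -5 (X(b) = 1/(1/(-2 - 3)) = 1/(1/(-5)) = 1/(-1/5) = -5)
(-322 - 270)*(z + X(14)) = (-322 - 270)*(223/9 - 5) = -592*178/9 = -105376/9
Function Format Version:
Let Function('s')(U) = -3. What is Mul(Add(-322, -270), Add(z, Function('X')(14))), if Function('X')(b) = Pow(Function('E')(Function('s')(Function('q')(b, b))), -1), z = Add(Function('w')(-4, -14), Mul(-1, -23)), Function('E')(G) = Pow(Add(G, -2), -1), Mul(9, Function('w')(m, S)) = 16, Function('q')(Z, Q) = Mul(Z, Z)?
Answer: Rational(-105376, 9) ≈ -11708.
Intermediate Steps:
Function('q')(Z, Q) = Pow(Z, 2)
Function('w')(m, S) = Rational(16, 9) (Function('w')(m, S) = Mul(Rational(1, 9), 16) = Rational(16, 9))
Function('E')(G) = Pow(Add(-2, G), -1)
z = Rational(223, 9) (z = Add(Rational(16, 9), Mul(-1, -23)) = Add(Rational(16, 9), 23) = Rational(223, 9) ≈ 24.778)
Function('X')(b) = -5 (Function('X')(b) = Pow(Pow(Add(-2, -3), -1), -1) = Pow(Pow(-5, -1), -1) = Pow(Rational(-1, 5), -1) = -5)
Mul(Add(-322, -270), Add(z, Function('X')(14))) = Mul(Add(-322, -270), Add(Rational(223, 9), -5)) = Mul(-592, Rational(178, 9)) = Rational(-105376, 9)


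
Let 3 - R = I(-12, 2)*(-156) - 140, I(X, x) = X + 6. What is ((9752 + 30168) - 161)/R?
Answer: -39759/793 ≈ -50.137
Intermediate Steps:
I(X, x) = 6 + X
R = -793 (R = 3 - ((6 - 12)*(-156) - 140) = 3 - (-6*(-156) - 140) = 3 - (936 - 140) = 3 - 1*796 = 3 - 796 = -793)
((9752 + 30168) - 161)/R = ((9752 + 30168) - 161)/(-793) = (39920 - 161)*(-1/793) = 39759*(-1/793) = -39759/793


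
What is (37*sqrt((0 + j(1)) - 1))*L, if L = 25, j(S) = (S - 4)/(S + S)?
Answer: 925*I*sqrt(10)/2 ≈ 1462.6*I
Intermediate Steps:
j(S) = (-4 + S)/(2*S) (j(S) = (-4 + S)/((2*S)) = (-4 + S)*(1/(2*S)) = (-4 + S)/(2*S))
(37*sqrt((0 + j(1)) - 1))*L = (37*sqrt((0 + (1/2)*(-4 + 1)/1) - 1))*25 = (37*sqrt((0 + (1/2)*1*(-3)) - 1))*25 = (37*sqrt((0 - 3/2) - 1))*25 = (37*sqrt(-3/2 - 1))*25 = (37*sqrt(-5/2))*25 = (37*(I*sqrt(10)/2))*25 = (37*I*sqrt(10)/2)*25 = 925*I*sqrt(10)/2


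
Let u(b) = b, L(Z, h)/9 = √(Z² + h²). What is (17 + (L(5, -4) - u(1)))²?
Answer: 3577 + 288*√41 ≈ 5421.1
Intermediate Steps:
L(Z, h) = 9*√(Z² + h²)
(17 + (L(5, -4) - u(1)))² = (17 + (9*√(5² + (-4)²) - 1*1))² = (17 + (9*√(25 + 16) - 1))² = (17 + (9*√41 - 1))² = (17 + (-1 + 9*√41))² = (16 + 9*√41)²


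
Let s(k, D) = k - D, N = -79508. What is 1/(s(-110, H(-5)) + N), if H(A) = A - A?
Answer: -1/79618 ≈ -1.2560e-5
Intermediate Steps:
H(A) = 0
1/(s(-110, H(-5)) + N) = 1/((-110 - 1*0) - 79508) = 1/((-110 + 0) - 79508) = 1/(-110 - 79508) = 1/(-79618) = -1/79618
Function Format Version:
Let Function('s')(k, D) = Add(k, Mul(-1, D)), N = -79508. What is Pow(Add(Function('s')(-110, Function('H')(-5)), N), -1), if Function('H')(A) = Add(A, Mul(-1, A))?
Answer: Rational(-1, 79618) ≈ -1.2560e-5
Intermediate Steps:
Function('H')(A) = 0
Pow(Add(Function('s')(-110, Function('H')(-5)), N), -1) = Pow(Add(Add(-110, Mul(-1, 0)), -79508), -1) = Pow(Add(Add(-110, 0), -79508), -1) = Pow(Add(-110, -79508), -1) = Pow(-79618, -1) = Rational(-1, 79618)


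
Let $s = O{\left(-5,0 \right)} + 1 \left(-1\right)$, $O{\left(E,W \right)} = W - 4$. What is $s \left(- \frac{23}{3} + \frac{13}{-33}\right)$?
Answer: $\frac{1330}{33} \approx 40.303$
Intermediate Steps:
$O{\left(E,W \right)} = -4 + W$ ($O{\left(E,W \right)} = W - 4 = -4 + W$)
$s = -5$ ($s = \left(-4 + 0\right) + 1 \left(-1\right) = -4 - 1 = -5$)
$s \left(- \frac{23}{3} + \frac{13}{-33}\right) = - 5 \left(- \frac{23}{3} + \frac{13}{-33}\right) = - 5 \left(\left(-23\right) \frac{1}{3} + 13 \left(- \frac{1}{33}\right)\right) = - 5 \left(- \frac{23}{3} - \frac{13}{33}\right) = \left(-5\right) \left(- \frac{266}{33}\right) = \frac{1330}{33}$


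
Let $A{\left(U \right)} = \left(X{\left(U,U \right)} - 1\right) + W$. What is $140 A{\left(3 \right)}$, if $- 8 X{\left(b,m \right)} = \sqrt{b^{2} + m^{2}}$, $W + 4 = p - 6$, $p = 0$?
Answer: $-1540 - \frac{105 \sqrt{2}}{2} \approx -1614.2$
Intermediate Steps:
$W = -10$ ($W = -4 + \left(0 - 6\right) = -4 - 6 = -10$)
$X{\left(b,m \right)} = - \frac{\sqrt{b^{2} + m^{2}}}{8}$
$A{\left(U \right)} = -11 - \frac{\sqrt{2} \sqrt{U^{2}}}{8}$ ($A{\left(U \right)} = \left(- \frac{\sqrt{U^{2} + U^{2}}}{8} - 1\right) - 10 = \left(- \frac{\sqrt{2 U^{2}}}{8} - 1\right) - 10 = \left(- \frac{\sqrt{2} \sqrt{U^{2}}}{8} - 1\right) - 10 = \left(-1 - \frac{\sqrt{2} \sqrt{U^{2}}}{8}\right) - 10 = -11 - \frac{\sqrt{2} \sqrt{U^{2}}}{8}$)
$140 A{\left(3 \right)} = 140 \left(-11 - \frac{\sqrt{2} \sqrt{3^{2}}}{8}\right) = 140 \left(-11 - \frac{\sqrt{2} \sqrt{9}}{8}\right) = 140 \left(-11 - \frac{1}{8} \sqrt{2} \cdot 3\right) = 140 \left(-11 - \frac{3 \sqrt{2}}{8}\right) = -1540 - \frac{105 \sqrt{2}}{2}$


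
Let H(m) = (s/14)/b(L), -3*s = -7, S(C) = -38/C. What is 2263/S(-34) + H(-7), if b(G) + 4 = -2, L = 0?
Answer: 1384937/684 ≈ 2024.8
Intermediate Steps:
s = 7/3 (s = -1/3*(-7) = 7/3 ≈ 2.3333)
b(G) = -6 (b(G) = -4 - 2 = -6)
H(m) = -1/36 (H(m) = ((7/3)/14)/(-6) = ((7/3)*(1/14))*(-1/6) = (1/6)*(-1/6) = -1/36)
2263/S(-34) + H(-7) = 2263/((-38/(-34))) - 1/36 = 2263/((-38*(-1/34))) - 1/36 = 2263/(19/17) - 1/36 = 2263*(17/19) - 1/36 = 38471/19 - 1/36 = 1384937/684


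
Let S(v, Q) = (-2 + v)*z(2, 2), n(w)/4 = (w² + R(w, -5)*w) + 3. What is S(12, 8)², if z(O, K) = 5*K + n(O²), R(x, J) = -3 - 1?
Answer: 48400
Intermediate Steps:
R(x, J) = -4
n(w) = 12 - 16*w + 4*w² (n(w) = 4*((w² - 4*w) + 3) = 4*(3 + w² - 4*w) = 12 - 16*w + 4*w²)
z(O, K) = 12 - 16*O² + 4*O⁴ + 5*K (z(O, K) = 5*K + (12 - 16*O² + 4*(O²)²) = 5*K + (12 - 16*O² + 4*O⁴) = 12 - 16*O² + 4*O⁴ + 5*K)
S(v, Q) = -44 + 22*v (S(v, Q) = (-2 + v)*(12 - 16*2² + 4*2⁴ + 5*2) = (-2 + v)*(12 - 16*4 + 4*16 + 10) = (-2 + v)*(12 - 64 + 64 + 10) = (-2 + v)*22 = -44 + 22*v)
S(12, 8)² = (-44 + 22*12)² = (-44 + 264)² = 220² = 48400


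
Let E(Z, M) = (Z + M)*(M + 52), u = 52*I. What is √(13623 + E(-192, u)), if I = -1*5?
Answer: √107639 ≈ 328.08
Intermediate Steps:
I = -5
u = -260 (u = 52*(-5) = -260)
E(Z, M) = (52 + M)*(M + Z) (E(Z, M) = (M + Z)*(52 + M) = (52 + M)*(M + Z))
√(13623 + E(-192, u)) = √(13623 + ((-260)² + 52*(-260) + 52*(-192) - 260*(-192))) = √(13623 + (67600 - 13520 - 9984 + 49920)) = √(13623 + 94016) = √107639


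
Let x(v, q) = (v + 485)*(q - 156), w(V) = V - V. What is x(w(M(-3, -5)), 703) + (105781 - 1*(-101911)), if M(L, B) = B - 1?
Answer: 472987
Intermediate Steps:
M(L, B) = -1 + B
w(V) = 0
x(v, q) = (-156 + q)*(485 + v) (x(v, q) = (485 + v)*(-156 + q) = (-156 + q)*(485 + v))
x(w(M(-3, -5)), 703) + (105781 - 1*(-101911)) = (-75660 - 156*0 + 485*703 + 703*0) + (105781 - 1*(-101911)) = (-75660 + 0 + 340955 + 0) + (105781 + 101911) = 265295 + 207692 = 472987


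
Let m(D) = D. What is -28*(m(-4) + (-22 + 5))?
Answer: 588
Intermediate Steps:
-28*(m(-4) + (-22 + 5)) = -28*(-4 + (-22 + 5)) = -28*(-4 - 17) = -28*(-21) = 588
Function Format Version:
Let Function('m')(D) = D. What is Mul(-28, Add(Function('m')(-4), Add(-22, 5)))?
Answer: 588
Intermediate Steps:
Mul(-28, Add(Function('m')(-4), Add(-22, 5))) = Mul(-28, Add(-4, Add(-22, 5))) = Mul(-28, Add(-4, -17)) = Mul(-28, -21) = 588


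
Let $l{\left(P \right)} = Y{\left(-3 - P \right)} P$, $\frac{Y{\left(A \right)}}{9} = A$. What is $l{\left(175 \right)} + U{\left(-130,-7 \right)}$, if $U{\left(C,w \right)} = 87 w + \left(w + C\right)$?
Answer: $-281096$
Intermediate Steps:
$Y{\left(A \right)} = 9 A$
$U{\left(C,w \right)} = C + 88 w$ ($U{\left(C,w \right)} = 87 w + \left(C + w\right) = C + 88 w$)
$l{\left(P \right)} = P \left(-27 - 9 P\right)$ ($l{\left(P \right)} = 9 \left(-3 - P\right) P = \left(-27 - 9 P\right) P = P \left(-27 - 9 P\right)$)
$l{\left(175 \right)} + U{\left(-130,-7 \right)} = \left(-9\right) 175 \left(3 + 175\right) + \left(-130 + 88 \left(-7\right)\right) = \left(-9\right) 175 \cdot 178 - 746 = -280350 - 746 = -281096$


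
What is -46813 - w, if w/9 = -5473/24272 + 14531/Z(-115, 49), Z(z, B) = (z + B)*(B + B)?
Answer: -55649550587/1189328 ≈ -46791.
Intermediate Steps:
Z(z, B) = 2*B*(B + z) (Z(z, B) = (B + z)*(2*B) = 2*B*(B + z))
w = -26461077/1189328 (w = 9*(-5473/24272 + 14531/((2*49*(49 - 115)))) = 9*(-5473*1/24272 + 14531/((2*49*(-66)))) = 9*(-5473/24272 + 14531/(-6468)) = 9*(-5473/24272 + 14531*(-1/6468)) = 9*(-5473/24272 - 1321/588) = 9*(-8820359/3567984) = -26461077/1189328 ≈ -22.249)
-46813 - w = -46813 - 1*(-26461077/1189328) = -46813 + 26461077/1189328 = -55649550587/1189328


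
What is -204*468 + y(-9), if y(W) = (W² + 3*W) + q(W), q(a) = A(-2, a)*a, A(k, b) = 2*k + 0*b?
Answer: -95382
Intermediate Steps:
A(k, b) = 2*k (A(k, b) = 2*k + 0 = 2*k)
q(a) = -4*a (q(a) = (2*(-2))*a = -4*a)
y(W) = W² - W (y(W) = (W² + 3*W) - 4*W = W² - W)
-204*468 + y(-9) = -204*468 - 9*(-1 - 9) = -95472 - 9*(-10) = -95472 + 90 = -95382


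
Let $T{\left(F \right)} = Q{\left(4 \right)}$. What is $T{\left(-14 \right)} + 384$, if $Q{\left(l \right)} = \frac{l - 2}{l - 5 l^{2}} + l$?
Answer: $\frac{14743}{38} \approx 387.97$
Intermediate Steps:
$Q{\left(l \right)} = l + \frac{-2 + l}{l - 5 l^{2}}$ ($Q{\left(l \right)} = \frac{-2 + l}{l - 5 l^{2}} + l = l + \frac{-2 + l}{l - 5 l^{2}}$)
$T{\left(F \right)} = \frac{151}{38}$ ($T{\left(F \right)} = \frac{2 - 4 - 4^{2} + 5 \cdot 4^{3}}{4 \left(-1 + 5 \cdot 4\right)} = \frac{2 - 4 - 16 + 5 \cdot 64}{4 \left(-1 + 20\right)} = \frac{2 - 4 - 16 + 320}{4 \cdot 19} = \frac{1}{4} \cdot \frac{1}{19} \cdot 302 = \frac{151}{38}$)
$T{\left(-14 \right)} + 384 = \frac{151}{38} + 384 = \frac{14743}{38}$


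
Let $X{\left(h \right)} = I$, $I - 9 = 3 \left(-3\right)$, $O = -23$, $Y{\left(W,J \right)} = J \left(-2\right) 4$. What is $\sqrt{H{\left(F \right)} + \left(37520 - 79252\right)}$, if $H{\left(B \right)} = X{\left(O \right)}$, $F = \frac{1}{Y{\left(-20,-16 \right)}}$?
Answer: $2 i \sqrt{10433} \approx 204.28 i$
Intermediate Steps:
$Y{\left(W,J \right)} = - 8 J$ ($Y{\left(W,J \right)} = - 2 J 4 = - 8 J$)
$F = \frac{1}{128}$ ($F = \frac{1}{\left(-8\right) \left(-16\right)} = \frac{1}{128} \approx 0.0078125$)
$I = 0$ ($I = 9 + 3 \left(-3\right) = 9 - 9 = 0$)
$X{\left(h \right)} = 0$
$H{\left(B \right)} = 0$
$\sqrt{H{\left(F \right)} + \left(37520 - 79252\right)} = \sqrt{0 + \left(37520 - 79252\right)} = \sqrt{0 - 41732} = \sqrt{-41732} = 2 i \sqrt{10433}$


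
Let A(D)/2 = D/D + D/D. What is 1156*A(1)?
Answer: 4624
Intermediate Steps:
A(D) = 4 (A(D) = 2*(D/D + D/D) = 2*(1 + 1) = 2*2 = 4)
1156*A(1) = 1156*4 = 4624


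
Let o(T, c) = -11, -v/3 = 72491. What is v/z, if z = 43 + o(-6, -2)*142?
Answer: 217473/1519 ≈ 143.17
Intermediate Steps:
v = -217473 (v = -3*72491 = -217473)
z = -1519 (z = 43 - 11*142 = 43 - 1562 = -1519)
v/z = -217473/(-1519) = -217473*(-1/1519) = 217473/1519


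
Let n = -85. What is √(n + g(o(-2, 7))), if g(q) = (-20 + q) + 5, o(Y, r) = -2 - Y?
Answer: 10*I ≈ 10.0*I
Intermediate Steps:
g(q) = -15 + q
√(n + g(o(-2, 7))) = √(-85 + (-15 + (-2 - 1*(-2)))) = √(-85 + (-15 + (-2 + 2))) = √(-85 + (-15 + 0)) = √(-85 - 15) = √(-100) = 10*I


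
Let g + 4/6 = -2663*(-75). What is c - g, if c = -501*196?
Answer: -893761/3 ≈ -2.9792e+5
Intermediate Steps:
g = 599173/3 (g = -⅔ - 2663*(-75) = -⅔ + 199725 = 599173/3 ≈ 1.9972e+5)
c = -98196
c - g = -98196 - 1*599173/3 = -98196 - 599173/3 = -893761/3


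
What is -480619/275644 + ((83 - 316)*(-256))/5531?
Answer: 13783309623/1524586964 ≈ 9.0407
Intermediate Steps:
-480619/275644 + ((83 - 316)*(-256))/5531 = -480619*1/275644 - 233*(-256)*(1/5531) = -480619/275644 + 59648*(1/5531) = -480619/275644 + 59648/5531 = 13783309623/1524586964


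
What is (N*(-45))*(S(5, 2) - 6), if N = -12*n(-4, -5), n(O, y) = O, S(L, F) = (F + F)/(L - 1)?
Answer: 10800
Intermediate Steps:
S(L, F) = 2*F/(-1 + L) (S(L, F) = (2*F)/(-1 + L) = 2*F/(-1 + L))
N = 48 (N = -12*(-4) = 48)
(N*(-45))*(S(5, 2) - 6) = (48*(-45))*(2*2/(-1 + 5) - 6) = -2160*(2*2/4 - 6) = -2160*(2*2*(¼) - 6) = -2160*(1 - 6) = -2160*(-5) = 10800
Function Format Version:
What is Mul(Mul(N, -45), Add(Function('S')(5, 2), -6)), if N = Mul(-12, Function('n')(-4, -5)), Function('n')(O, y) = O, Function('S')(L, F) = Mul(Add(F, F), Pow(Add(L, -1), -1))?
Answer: 10800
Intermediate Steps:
Function('S')(L, F) = Mul(2, F, Pow(Add(-1, L), -1)) (Function('S')(L, F) = Mul(Mul(2, F), Pow(Add(-1, L), -1)) = Mul(2, F, Pow(Add(-1, L), -1)))
N = 48 (N = Mul(-12, -4) = 48)
Mul(Mul(N, -45), Add(Function('S')(5, 2), -6)) = Mul(Mul(48, -45), Add(Mul(2, 2, Pow(Add(-1, 5), -1)), -6)) = Mul(-2160, Add(Mul(2, 2, Pow(4, -1)), -6)) = Mul(-2160, Add(Mul(2, 2, Rational(1, 4)), -6)) = Mul(-2160, Add(1, -6)) = Mul(-2160, -5) = 10800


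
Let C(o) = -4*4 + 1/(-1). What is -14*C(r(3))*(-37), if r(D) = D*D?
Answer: -8806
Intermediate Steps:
r(D) = D²
C(o) = -17 (C(o) = -16 - 1 = -17)
-14*C(r(3))*(-37) = -14*(-17)*(-37) = 238*(-37) = -8806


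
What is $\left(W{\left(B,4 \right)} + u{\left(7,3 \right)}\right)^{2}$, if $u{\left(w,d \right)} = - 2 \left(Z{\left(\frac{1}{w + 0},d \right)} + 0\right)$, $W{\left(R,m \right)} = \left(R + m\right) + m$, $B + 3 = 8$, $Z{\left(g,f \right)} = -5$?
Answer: $529$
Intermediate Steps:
$B = 5$ ($B = -3 + 8 = 5$)
$W{\left(R,m \right)} = R + 2 m$
$u{\left(w,d \right)} = 10$ ($u{\left(w,d \right)} = - 2 \left(-5 + 0\right) = \left(-2\right) \left(-5\right) = 10$)
$\left(W{\left(B,4 \right)} + u{\left(7,3 \right)}\right)^{2} = \left(\left(5 + 2 \cdot 4\right) + 10\right)^{2} = \left(\left(5 + 8\right) + 10\right)^{2} = \left(13 + 10\right)^{2} = 23^{2} = 529$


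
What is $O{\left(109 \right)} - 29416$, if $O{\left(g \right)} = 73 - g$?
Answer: $-29452$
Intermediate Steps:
$O{\left(109 \right)} - 29416 = \left(73 - 109\right) - 29416 = -36 - 29416 = -29452$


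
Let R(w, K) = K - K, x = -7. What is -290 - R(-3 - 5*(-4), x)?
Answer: -290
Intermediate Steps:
R(w, K) = 0
-290 - R(-3 - 5*(-4), x) = -290 - 1*0 = -290 + 0 = -290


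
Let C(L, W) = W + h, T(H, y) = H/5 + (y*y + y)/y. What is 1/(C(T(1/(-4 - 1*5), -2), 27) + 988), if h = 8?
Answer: 1/1023 ≈ 0.00097752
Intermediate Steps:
T(H, y) = H/5 + (y + y²)/y (T(H, y) = H*(⅕) + (y² + y)/y = H/5 + (y + y²)/y)
C(L, W) = 8 + W (C(L, W) = W + 8 = 8 + W)
1/(C(T(1/(-4 - 1*5), -2), 27) + 988) = 1/((8 + 27) + 988) = 1/(35 + 988) = 1/1023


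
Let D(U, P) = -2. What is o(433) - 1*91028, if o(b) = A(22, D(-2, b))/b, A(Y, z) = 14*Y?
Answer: -39414816/433 ≈ -91027.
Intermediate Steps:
o(b) = 308/b (o(b) = (14*22)/b = 308/b)
o(433) - 1*91028 = 308/433 - 1*91028 = 308*(1/433) - 91028 = 308/433 - 91028 = -39414816/433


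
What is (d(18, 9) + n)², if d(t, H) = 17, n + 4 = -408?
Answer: 156025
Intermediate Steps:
n = -412 (n = -4 - 408 = -412)
(d(18, 9) + n)² = (17 - 412)² = (-395)² = 156025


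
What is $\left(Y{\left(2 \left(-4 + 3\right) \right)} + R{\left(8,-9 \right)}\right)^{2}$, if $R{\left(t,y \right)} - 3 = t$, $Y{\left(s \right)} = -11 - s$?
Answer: $4$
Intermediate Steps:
$R{\left(t,y \right)} = 3 + t$
$\left(Y{\left(2 \left(-4 + 3\right) \right)} + R{\left(8,-9 \right)}\right)^{2} = \left(\left(-11 - 2 \left(-4 + 3\right)\right) + \left(3 + 8\right)\right)^{2} = \left(\left(-11 - 2 \left(-1\right)\right) + 11\right)^{2} = \left(\left(-11 - -2\right) + 11\right)^{2} = \left(\left(-11 + 2\right) + 11\right)^{2} = \left(-9 + 11\right)^{2} = 2^{2} = 4$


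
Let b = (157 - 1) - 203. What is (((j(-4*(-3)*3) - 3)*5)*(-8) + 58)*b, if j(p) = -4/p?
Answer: -77174/9 ≈ -8574.9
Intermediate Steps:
b = -47 (b = 156 - 203 = -47)
(((j(-4*(-3)*3) - 3)*5)*(-8) + 58)*b = (((-4/(-4*(-3)*3) - 3)*5)*(-8) + 58)*(-47) = (((-4/(12*3) - 3)*5)*(-8) + 58)*(-47) = (((-4/36 - 3)*5)*(-8) + 58)*(-47) = (((-4*1/36 - 3)*5)*(-8) + 58)*(-47) = (((-1/9 - 3)*5)*(-8) + 58)*(-47) = (-28/9*5*(-8) + 58)*(-47) = (-140/9*(-8) + 58)*(-47) = (1120/9 + 58)*(-47) = (1642/9)*(-47) = -77174/9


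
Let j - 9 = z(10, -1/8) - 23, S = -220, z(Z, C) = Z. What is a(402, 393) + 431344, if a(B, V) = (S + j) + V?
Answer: 431513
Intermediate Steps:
j = -4 (j = 9 + (10 - 23) = 9 - 13 = -4)
a(B, V) = -224 + V (a(B, V) = (-220 - 4) + V = -224 + V)
a(402, 393) + 431344 = (-224 + 393) + 431344 = 169 + 431344 = 431513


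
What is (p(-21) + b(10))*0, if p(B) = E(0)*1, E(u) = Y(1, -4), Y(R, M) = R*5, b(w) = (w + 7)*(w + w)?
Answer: 0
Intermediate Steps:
b(w) = 2*w*(7 + w) (b(w) = (7 + w)*(2*w) = 2*w*(7 + w))
Y(R, M) = 5*R
E(u) = 5 (E(u) = 5*1 = 5)
p(B) = 5 (p(B) = 5*1 = 5)
(p(-21) + b(10))*0 = (5 + 2*10*(7 + 10))*0 = (5 + 2*10*17)*0 = (5 + 340)*0 = 345*0 = 0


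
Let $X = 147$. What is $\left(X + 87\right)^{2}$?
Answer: $54756$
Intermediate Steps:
$\left(X + 87\right)^{2} = \left(147 + 87\right)^{2} = 234^{2} = 54756$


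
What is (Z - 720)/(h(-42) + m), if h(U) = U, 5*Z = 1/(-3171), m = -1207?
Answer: 11415601/19802895 ≈ 0.57646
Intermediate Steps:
Z = -1/15855 (Z = (1/5)/(-3171) = (1/5)*(-1/3171) = -1/15855 ≈ -6.3072e-5)
(Z - 720)/(h(-42) + m) = (-1/15855 - 720)/(-42 - 1207) = -11415601/15855/(-1249) = -11415601/15855*(-1/1249) = 11415601/19802895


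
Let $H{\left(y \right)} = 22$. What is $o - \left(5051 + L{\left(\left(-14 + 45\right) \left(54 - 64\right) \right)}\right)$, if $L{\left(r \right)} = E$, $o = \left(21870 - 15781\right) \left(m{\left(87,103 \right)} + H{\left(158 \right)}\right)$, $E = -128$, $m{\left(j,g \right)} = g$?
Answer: $756202$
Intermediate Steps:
$o = 761125$ ($o = \left(21870 - 15781\right) \left(103 + 22\right) = 6089 \cdot 125 = 761125$)
$L{\left(r \right)} = -128$
$o - \left(5051 + L{\left(\left(-14 + 45\right) \left(54 - 64\right) \right)}\right) = 761125 - \left(5051 - 128\right) = 761125 - 4923 = 756202$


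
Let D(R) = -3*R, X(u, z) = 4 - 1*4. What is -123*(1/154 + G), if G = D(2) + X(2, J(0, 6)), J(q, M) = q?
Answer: 113529/154 ≈ 737.20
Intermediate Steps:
X(u, z) = 0 (X(u, z) = 4 - 4 = 0)
G = -6 (G = -3*2 + 0 = -6 + 0 = -6)
-123*(1/154 + G) = -123*(1/154 - 6) = -123*(-923/154) = 113529/154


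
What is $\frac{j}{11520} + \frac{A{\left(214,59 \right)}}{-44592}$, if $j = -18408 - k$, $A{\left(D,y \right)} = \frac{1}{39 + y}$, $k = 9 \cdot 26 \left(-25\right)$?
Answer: $- \frac{31758491}{29133440} \approx -1.0901$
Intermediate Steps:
$k = -5850$ ($k = 234 \left(-25\right) = -5850$)
$j = -12558$ ($j = -18408 - -5850 = -18408 + 5850 = -12558$)
$\frac{j}{11520} + \frac{A{\left(214,59 \right)}}{-44592} = - \frac{12558}{11520} + \frac{1}{\left(39 + 59\right) \left(-44592\right)} = \left(-12558\right) \frac{1}{11520} + \frac{1}{98} \left(- \frac{1}{44592}\right) = - \frac{2093}{1920} + \frac{1}{98} \left(- \frac{1}{44592}\right) = - \frac{2093}{1920} - \frac{1}{4370016} = - \frac{31758491}{29133440}$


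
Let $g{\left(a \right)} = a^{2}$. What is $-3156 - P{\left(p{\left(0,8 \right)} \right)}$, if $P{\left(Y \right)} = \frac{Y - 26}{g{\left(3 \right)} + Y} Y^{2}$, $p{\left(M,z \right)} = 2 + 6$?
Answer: $- \frac{52500}{17} \approx -3088.2$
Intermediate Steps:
$p{\left(M,z \right)} = 8$
$P{\left(Y \right)} = \frac{Y^{2} \left(-26 + Y\right)}{9 + Y}$ ($P{\left(Y \right)} = \frac{Y - 26}{3^{2} + Y} Y^{2} = \frac{-26 + Y}{9 + Y} Y^{2} = \frac{Y^{2} \left(-26 + Y\right)}{9 + Y}$)
$-3156 - P{\left(p{\left(0,8 \right)} \right)} = -3156 - \frac{8^{2} \left(-26 + 8\right)}{9 + 8} = -3156 - 64 \cdot \frac{1}{17} \left(-18\right) = -3156 - - \frac{1152}{17} = -3156 + \frac{1152}{17} = - \frac{52500}{17}$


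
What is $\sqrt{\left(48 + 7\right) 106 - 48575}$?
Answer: $i \sqrt{42745} \approx 206.75 i$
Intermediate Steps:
$\sqrt{\left(48 + 7\right) 106 - 48575} = \sqrt{55 \cdot 106 - 48575} = \sqrt{5830 - 48575} = \sqrt{-42745} = i \sqrt{42745}$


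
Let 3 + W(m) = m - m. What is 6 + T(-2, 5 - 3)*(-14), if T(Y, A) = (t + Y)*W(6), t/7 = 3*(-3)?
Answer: -2724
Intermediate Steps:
W(m) = -3 (W(m) = -3 + (m - m) = -3 + 0 = -3)
t = -63 (t = 7*(3*(-3)) = 7*(-9) = -63)
T(Y, A) = 189 - 3*Y (T(Y, A) = (-63 + Y)*(-3) = 189 - 3*Y)
6 + T(-2, 5 - 3)*(-14) = 6 + (189 - 3*(-2))*(-14) = 6 + (189 + 6)*(-14) = 6 + 195*(-14) = 6 - 2730 = -2724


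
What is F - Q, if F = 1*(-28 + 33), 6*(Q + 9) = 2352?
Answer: -378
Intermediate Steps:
Q = 383 (Q = -9 + (1/6)*2352 = -9 + 392 = 383)
F = 5 (F = 1*5 = 5)
F - Q = 5 - 1*383 = 5 - 383 = -378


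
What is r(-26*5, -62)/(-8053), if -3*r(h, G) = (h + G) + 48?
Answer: -48/8053 ≈ -0.0059605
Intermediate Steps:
r(h, G) = -16 - G/3 - h/3 (r(h, G) = -((h + G) + 48)/3 = -((G + h) + 48)/3 = -(48 + G + h)/3 = -16 - G/3 - h/3)
r(-26*5, -62)/(-8053) = (-16 - 1/3*(-62) - (-26)*5/3)/(-8053) = (-16 + 62/3 - 1/3*(-130))*(-1/8053) = (-16 + 62/3 + 130/3)*(-1/8053) = 48*(-1/8053) = -48/8053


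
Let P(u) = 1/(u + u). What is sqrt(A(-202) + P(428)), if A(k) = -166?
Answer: I*sqrt(30408330)/428 ≈ 12.884*I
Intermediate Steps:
P(u) = 1/(2*u)
sqrt(A(-202) + P(428)) = sqrt(-166 + (1/2)/428) = sqrt(-166 + (1/2)*(1/428)) = sqrt(-166 + 1/856) = sqrt(-142095/856) = I*sqrt(30408330)/428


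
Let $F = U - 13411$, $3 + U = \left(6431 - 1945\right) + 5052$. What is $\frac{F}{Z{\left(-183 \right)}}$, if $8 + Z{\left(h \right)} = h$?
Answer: $\frac{3876}{191} \approx 20.293$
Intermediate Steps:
$Z{\left(h \right)} = -8 + h$
$U = 9535$ ($U = -3 + \left(\left(6431 - 1945\right) + 5052\right) = -3 + \left(4486 + 5052\right) = -3 + 9538 = 9535$)
$F = -3876$ ($F = 9535 - 13411 = -3876$)
$\frac{F}{Z{\left(-183 \right)}} = - \frac{3876}{-8 - 183} = - \frac{3876}{-191} = \left(-3876\right) \left(- \frac{1}{191}\right) = \frac{3876}{191}$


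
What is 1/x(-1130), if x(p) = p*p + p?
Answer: 1/1275770 ≈ 7.8384e-7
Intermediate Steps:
x(p) = p + p² (x(p) = p² + p = p + p²)
1/x(-1130) = 1/(-1130*(1 - 1130)) = 1/(-1130*(-1129)) = 1/1275770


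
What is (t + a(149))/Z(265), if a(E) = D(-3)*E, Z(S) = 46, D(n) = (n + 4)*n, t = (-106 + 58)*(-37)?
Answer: 1329/46 ≈ 28.891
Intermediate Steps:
t = 1776 (t = -48*(-37) = 1776)
D(n) = n*(4 + n) (D(n) = (4 + n)*n = n*(4 + n))
a(E) = -3*E (a(E) = (-3*(4 - 3))*E = (-3*1)*E = -3*E)
(t + a(149))/Z(265) = (1776 - 3*149)/46 = (1776 - 447)*(1/46) = 1329*(1/46) = 1329/46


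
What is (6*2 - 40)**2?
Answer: 784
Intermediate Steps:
(6*2 - 40)**2 = (12 - 40)**2 = (-28)**2 = 784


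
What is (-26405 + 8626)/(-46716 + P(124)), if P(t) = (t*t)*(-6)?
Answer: 17779/138972 ≈ 0.12793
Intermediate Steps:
P(t) = -6*t² (P(t) = t²*(-6) = -6*t²)
(-26405 + 8626)/(-46716 + P(124)) = (-26405 + 8626)/(-46716 - 6*124²) = -17779/(-46716 - 6*15376) = -17779/(-46716 - 92256) = -17779/(-138972) = -17779*(-1/138972) = 17779/138972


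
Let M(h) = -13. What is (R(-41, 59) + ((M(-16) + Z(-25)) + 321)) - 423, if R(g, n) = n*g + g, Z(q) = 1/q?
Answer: -64376/25 ≈ -2575.0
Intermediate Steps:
R(g, n) = g + g*n (R(g, n) = g*n + g = g + g*n)
(R(-41, 59) + ((M(-16) + Z(-25)) + 321)) - 423 = (-41*(1 + 59) + ((-13 + 1/(-25)) + 321)) - 423 = (-41*60 + ((-13 - 1/25) + 321)) - 423 = (-2460 + (-326/25 + 321)) - 423 = (-2460 + 7699/25) - 423 = -53801/25 - 423 = -64376/25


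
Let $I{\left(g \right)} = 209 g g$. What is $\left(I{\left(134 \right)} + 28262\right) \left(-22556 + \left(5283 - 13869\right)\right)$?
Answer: $-117749957372$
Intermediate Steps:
$I{\left(g \right)} = 209 g^{2}$
$\left(I{\left(134 \right)} + 28262\right) \left(-22556 + \left(5283 - 13869\right)\right) = \left(209 \cdot 134^{2} + 28262\right) \left(-22556 + \left(5283 - 13869\right)\right) = \left(209 \cdot 17956 + 28262\right) \left(-22556 + \left(5283 - 13869\right)\right) = \left(3752804 + 28262\right) \left(-22556 - 8586\right) = 3781066 \left(-31142\right) = -117749957372$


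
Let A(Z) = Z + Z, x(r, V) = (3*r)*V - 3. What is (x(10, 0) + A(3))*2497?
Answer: 7491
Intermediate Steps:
x(r, V) = -3 + 3*V*r (x(r, V) = 3*V*r - 3 = -3 + 3*V*r)
A(Z) = 2*Z
(x(10, 0) + A(3))*2497 = ((-3 + 3*0*10) + 2*3)*2497 = ((-3 + 0) + 6)*2497 = (-3 + 6)*2497 = 3*2497 = 7491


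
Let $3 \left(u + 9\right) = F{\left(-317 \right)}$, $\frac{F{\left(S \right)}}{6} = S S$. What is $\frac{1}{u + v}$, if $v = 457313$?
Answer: $\frac{1}{658282} \approx 1.5191 \cdot 10^{-6}$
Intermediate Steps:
$F{\left(S \right)} = 6 S^{2}$ ($F{\left(S \right)} = 6 S S = 6 S^{2}$)
$u = 200969$ ($u = -9 + \frac{6 \left(-317\right)^{2}}{3} = -9 + \frac{6 \cdot 100489}{3} = -9 + \frac{1}{3} \cdot 602934 = -9 + 200978 = 200969$)
$\frac{1}{u + v} = \frac{1}{200969 + 457313} = \frac{1}{658282}$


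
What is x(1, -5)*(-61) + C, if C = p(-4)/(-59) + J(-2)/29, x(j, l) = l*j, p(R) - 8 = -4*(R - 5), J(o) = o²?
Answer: 520815/1711 ≈ 304.39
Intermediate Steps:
p(R) = 28 - 4*R (p(R) = 8 - 4*(R - 5) = 8 - 4*(-5 + R) = 8 + (20 - 4*R) = 28 - 4*R)
x(j, l) = j*l
C = -1040/1711 (C = (28 - 4*(-4))/(-59) + (-2)²/29 = (28 + 16)*(-1/59) + 4*(1/29) = 44*(-1/59) + 4/29 = -44/59 + 4/29 = -1040/1711 ≈ -0.60783)
x(1, -5)*(-61) + C = (1*(-5))*(-61) - 1040/1711 = -5*(-61) - 1040/1711 = 305 - 1040/1711 = 520815/1711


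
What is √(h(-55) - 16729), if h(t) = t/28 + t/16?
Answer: I*√13119771/28 ≈ 129.36*I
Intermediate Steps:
h(t) = 11*t/112 (h(t) = t*(1/28) + t*(1/16) = t/28 + t/16 = 11*t/112)
√(h(-55) - 16729) = √((11/112)*(-55) - 16729) = √(-605/112 - 16729) = √(-1874253/112) = I*√13119771/28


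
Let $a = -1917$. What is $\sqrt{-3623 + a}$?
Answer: $2 i \sqrt{1385} \approx 74.431 i$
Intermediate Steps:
$\sqrt{-3623 + a} = \sqrt{-3623 - 1917} = \sqrt{-5540} = 2 i \sqrt{1385}$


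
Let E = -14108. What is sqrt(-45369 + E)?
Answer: I*sqrt(59477) ≈ 243.88*I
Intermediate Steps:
sqrt(-45369 + E) = sqrt(-45369 - 14108) = sqrt(-59477) = I*sqrt(59477)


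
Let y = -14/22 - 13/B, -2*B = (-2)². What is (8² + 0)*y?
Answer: 4128/11 ≈ 375.27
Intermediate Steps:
B = -2 (B = -½*(-2)² = -½*4 = -2)
y = 129/22 (y = -14/22 - 13/(-2) = -14*1/22 - 13*(-½) = -7/11 + 13/2 = 129/22 ≈ 5.8636)
(8² + 0)*y = (8² + 0)*(129/22) = (64 + 0)*(129/22) = 64*(129/22) = 4128/11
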